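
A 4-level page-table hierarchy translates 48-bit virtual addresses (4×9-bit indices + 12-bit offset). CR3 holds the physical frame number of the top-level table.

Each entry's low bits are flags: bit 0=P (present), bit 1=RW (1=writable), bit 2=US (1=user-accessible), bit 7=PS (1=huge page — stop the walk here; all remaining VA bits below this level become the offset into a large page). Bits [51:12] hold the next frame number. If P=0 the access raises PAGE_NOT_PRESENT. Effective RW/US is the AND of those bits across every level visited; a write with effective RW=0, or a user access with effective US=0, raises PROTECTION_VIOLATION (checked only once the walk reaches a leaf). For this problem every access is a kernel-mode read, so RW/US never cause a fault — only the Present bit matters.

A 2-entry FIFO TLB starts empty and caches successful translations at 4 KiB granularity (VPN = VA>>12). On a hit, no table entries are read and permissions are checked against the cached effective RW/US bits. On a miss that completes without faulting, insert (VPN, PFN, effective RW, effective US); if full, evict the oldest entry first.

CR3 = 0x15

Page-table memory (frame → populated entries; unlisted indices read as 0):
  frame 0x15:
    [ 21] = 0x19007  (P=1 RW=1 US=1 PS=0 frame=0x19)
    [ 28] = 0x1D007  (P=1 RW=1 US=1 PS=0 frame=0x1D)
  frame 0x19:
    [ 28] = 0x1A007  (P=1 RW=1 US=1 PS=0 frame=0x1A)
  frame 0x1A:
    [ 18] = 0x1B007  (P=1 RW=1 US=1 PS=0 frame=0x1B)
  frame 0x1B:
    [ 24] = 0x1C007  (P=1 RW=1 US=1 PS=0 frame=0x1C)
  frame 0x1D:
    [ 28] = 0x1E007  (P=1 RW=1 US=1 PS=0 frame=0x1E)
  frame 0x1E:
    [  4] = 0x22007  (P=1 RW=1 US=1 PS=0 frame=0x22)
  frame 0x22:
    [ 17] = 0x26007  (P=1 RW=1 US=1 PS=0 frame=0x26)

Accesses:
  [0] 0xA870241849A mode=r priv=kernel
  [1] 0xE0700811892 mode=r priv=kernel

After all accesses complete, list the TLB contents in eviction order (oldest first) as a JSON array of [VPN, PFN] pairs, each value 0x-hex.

Walk each access:
#0 VA=0xA870241849A (r,kernel):
  L0 @0x15[21] → 0x19007  P=1,RW=1,US=1,PS=0
  L1 @0x19[28] → 0x1A007  P=1,RW=1,US=1,PS=0
  L2 @0x1A[18] → 0x1B007  P=1,RW=1,US=1,PS=0
  L3 @0x1B[24] → 0x1C007  P=1,RW=1,US=1,PS=0
  → PA=0x1C49A  (4 entries read)
#1 VA=0xE0700811892 (r,kernel):
  L0 @0x15[28] → 0x1D007  P=1,RW=1,US=1,PS=0
  L1 @0x1D[28] → 0x1E007  P=1,RW=1,US=1,PS=0
  L2 @0x1E[4] → 0x22007  P=1,RW=1,US=1,PS=0
  L3 @0x22[17] → 0x26007  P=1,RW=1,US=1,PS=0
  → PA=0x26892  (4 entries read)

TLB: [["0xA8702418", "0x1C"], ["0xE0700811", "0x26"]]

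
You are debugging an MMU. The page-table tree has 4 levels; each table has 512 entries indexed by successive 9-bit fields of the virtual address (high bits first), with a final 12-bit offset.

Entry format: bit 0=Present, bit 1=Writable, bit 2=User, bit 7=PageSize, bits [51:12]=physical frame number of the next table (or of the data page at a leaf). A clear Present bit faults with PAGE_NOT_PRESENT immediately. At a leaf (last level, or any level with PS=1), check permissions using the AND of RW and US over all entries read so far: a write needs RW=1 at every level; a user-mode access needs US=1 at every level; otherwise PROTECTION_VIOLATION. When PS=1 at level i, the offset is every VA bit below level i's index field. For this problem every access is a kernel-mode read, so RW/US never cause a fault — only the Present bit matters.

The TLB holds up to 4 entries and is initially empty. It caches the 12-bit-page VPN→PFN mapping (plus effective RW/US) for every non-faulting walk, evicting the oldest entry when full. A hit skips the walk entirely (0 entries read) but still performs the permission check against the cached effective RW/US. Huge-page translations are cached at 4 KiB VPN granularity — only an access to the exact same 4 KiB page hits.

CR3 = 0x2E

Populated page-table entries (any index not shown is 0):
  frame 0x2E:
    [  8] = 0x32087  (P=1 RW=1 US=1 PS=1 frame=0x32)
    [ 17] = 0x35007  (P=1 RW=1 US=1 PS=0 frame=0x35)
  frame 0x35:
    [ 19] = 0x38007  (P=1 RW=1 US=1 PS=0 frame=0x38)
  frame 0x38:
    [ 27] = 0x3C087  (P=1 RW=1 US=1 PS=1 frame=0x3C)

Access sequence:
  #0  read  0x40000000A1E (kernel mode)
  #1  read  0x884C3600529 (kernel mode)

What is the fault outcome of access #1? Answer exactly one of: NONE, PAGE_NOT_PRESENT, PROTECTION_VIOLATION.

Walk each access:
#0 VA=0x40000000A1E (r,kernel):
  [0] read 0x2E idx=8: raw=0x32087 flags P=1 W=1 U=1 S=1
  ⇒ phys 0x32A1E (huge @L0)  [1 reads]
#1 VA=0x884C3600529 (r,kernel):
  [0] read 0x2E idx=17: raw=0x35007 flags P=1 W=1 U=1 S=0
  [1] read 0x35 idx=19: raw=0x38007 flags P=1 W=1 U=1 S=0
  [2] read 0x38 idx=27: raw=0x3C087 flags P=1 W=1 U=1 S=1
  ⇒ phys 0x3C529 (huge @L2)  [3 reads]

Access #1 fault: NONE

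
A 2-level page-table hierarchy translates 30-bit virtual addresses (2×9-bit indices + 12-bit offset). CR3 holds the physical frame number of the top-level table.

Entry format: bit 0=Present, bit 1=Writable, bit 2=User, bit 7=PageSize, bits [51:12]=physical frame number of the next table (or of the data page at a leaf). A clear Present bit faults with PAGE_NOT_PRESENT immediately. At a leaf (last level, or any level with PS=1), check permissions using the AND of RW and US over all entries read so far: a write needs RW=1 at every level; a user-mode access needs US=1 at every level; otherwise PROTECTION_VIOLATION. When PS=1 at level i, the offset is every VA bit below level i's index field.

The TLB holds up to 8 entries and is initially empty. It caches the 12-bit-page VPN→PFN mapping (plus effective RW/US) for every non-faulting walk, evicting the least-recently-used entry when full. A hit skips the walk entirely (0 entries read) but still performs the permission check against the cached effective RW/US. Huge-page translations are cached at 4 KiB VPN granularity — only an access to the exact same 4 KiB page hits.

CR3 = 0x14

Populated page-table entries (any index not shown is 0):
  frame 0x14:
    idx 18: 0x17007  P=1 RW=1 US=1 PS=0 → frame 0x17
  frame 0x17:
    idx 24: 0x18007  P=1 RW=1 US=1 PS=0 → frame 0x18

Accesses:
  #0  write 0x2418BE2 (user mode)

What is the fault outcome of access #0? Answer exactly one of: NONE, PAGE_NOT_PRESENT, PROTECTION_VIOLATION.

Trace:
#0 VA=0x2418BE2 (w,user):
  lvl0: tbl 0x14, slot 18 ⇒ 0x17007 (P1/RW1/US1/PS0)
  lvl1: tbl 0x17, slot 24 ⇒ 0x18007 (P1/RW1/US1/PS0)
  ✓ 0x18BE2  — 2 lookups

Access #0 fault: NONE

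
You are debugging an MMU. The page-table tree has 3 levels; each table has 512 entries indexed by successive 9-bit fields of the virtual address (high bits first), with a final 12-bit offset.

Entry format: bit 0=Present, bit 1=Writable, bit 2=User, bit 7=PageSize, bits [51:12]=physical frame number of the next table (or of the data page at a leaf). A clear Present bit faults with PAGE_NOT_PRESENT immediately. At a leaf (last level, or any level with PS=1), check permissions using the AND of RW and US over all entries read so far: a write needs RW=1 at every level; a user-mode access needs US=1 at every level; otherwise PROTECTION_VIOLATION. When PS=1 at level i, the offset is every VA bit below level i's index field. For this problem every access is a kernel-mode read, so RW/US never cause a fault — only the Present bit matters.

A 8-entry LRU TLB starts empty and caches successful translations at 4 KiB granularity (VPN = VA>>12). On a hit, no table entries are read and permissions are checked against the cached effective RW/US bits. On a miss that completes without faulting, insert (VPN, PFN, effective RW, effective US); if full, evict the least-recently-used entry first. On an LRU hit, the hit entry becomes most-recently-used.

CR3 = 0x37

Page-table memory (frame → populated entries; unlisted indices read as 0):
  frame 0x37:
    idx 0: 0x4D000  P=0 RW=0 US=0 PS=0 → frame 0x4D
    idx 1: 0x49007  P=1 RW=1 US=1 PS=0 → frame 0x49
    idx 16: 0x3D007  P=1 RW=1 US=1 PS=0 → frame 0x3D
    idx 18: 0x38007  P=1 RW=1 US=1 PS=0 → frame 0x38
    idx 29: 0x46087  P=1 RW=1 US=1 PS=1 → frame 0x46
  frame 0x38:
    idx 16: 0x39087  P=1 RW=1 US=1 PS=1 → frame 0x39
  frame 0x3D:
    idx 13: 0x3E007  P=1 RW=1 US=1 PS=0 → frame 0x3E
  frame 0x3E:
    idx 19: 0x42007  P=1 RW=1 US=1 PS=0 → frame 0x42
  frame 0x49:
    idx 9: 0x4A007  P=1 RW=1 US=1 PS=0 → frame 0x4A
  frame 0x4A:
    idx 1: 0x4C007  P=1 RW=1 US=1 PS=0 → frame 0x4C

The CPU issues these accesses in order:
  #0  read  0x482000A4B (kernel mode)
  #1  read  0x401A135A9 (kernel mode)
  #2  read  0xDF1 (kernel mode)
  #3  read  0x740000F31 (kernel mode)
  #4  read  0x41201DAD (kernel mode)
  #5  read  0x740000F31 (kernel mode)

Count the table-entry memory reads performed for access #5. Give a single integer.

Per-access translation:
#0 VA=0x482000A4B (r,kernel):
  lvl0: tbl 0x37, slot 18 ⇒ 0x38007 (P1/RW1/US1/PS0)
  lvl1: tbl 0x38, slot 16 ⇒ 0x39087 (P1/RW1/US1/PS1)
  → PA=0x39A4B (huge @L1)  (2 entries read)
#1 VA=0x401A135A9 (r,kernel):
  lvl0: tbl 0x37, slot 16 ⇒ 0x3D007 (P1/RW1/US1/PS0)
  lvl1: tbl 0x3D, slot 13 ⇒ 0x3E007 (P1/RW1/US1/PS0)
  lvl2: tbl 0x3E, slot 19 ⇒ 0x42007 (P1/RW1/US1/PS0)
  → PA=0x425A9  (3 entries read)
#2 VA=0xDF1 (r,kernel):
  lvl0: tbl 0x37, slot 0 ⇒ 0x4D000 (P0/RW0/US0/PS0)
  → PAGE_NOT_PRESENT  (1 entries read)
#3 VA=0x740000F31 (r,kernel):
  lvl0: tbl 0x37, slot 29 ⇒ 0x46087 (P1/RW1/US1/PS1)
  → PA=0x46F31 (huge @L0)  (1 entries read)
#4 VA=0x41201DAD (r,kernel):
  lvl0: tbl 0x37, slot 1 ⇒ 0x49007 (P1/RW1/US1/PS0)
  lvl1: tbl 0x49, slot 9 ⇒ 0x4A007 (P1/RW1/US1/PS0)
  lvl2: tbl 0x4A, slot 1 ⇒ 0x4C007 (P1/RW1/US1/PS0)
  → PA=0x4CDAD  (3 entries read)
#5 VA=0x740000F31 (r,kernel):
  TLB hit vpn=0x740000 → PA=0x46F31

Entries read for #5: 0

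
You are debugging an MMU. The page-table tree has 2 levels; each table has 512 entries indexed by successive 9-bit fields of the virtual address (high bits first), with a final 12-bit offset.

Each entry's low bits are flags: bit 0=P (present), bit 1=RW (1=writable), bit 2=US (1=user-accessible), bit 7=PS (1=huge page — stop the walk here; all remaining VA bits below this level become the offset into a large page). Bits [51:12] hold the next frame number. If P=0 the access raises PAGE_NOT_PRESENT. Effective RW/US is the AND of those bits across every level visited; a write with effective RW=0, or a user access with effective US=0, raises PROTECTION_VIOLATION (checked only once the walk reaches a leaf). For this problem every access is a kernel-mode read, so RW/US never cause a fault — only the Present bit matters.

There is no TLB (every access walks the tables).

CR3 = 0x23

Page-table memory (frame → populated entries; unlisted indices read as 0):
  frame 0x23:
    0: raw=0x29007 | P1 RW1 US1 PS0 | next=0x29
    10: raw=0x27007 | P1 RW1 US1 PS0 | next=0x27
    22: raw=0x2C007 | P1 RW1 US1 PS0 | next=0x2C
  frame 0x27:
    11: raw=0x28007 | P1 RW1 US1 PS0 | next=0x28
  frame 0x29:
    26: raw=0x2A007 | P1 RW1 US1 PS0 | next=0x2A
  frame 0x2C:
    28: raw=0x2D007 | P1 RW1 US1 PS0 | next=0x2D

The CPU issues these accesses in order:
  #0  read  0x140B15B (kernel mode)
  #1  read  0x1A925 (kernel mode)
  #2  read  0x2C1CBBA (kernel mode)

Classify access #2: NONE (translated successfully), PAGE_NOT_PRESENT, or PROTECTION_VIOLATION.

Per-access translation:
#0 VA=0x140B15B (r,kernel):
  L0 @0x23[10] → 0x27007  P=1,RW=1,US=1,PS=0
  L1 @0x27[11] → 0x28007  P=1,RW=1,US=1,PS=0
  → PA=0x2815B  (2 entries read)
#1 VA=0x1A925 (r,kernel):
  L0 @0x23[0] → 0x29007  P=1,RW=1,US=1,PS=0
  L1 @0x29[26] → 0x2A007  P=1,RW=1,US=1,PS=0
  → PA=0x2A925  (2 entries read)
#2 VA=0x2C1CBBA (r,kernel):
  L0 @0x23[22] → 0x2C007  P=1,RW=1,US=1,PS=0
  L1 @0x2C[28] → 0x2D007  P=1,RW=1,US=1,PS=0
  → PA=0x2DBBA  (2 entries read)

Access #2 fault: NONE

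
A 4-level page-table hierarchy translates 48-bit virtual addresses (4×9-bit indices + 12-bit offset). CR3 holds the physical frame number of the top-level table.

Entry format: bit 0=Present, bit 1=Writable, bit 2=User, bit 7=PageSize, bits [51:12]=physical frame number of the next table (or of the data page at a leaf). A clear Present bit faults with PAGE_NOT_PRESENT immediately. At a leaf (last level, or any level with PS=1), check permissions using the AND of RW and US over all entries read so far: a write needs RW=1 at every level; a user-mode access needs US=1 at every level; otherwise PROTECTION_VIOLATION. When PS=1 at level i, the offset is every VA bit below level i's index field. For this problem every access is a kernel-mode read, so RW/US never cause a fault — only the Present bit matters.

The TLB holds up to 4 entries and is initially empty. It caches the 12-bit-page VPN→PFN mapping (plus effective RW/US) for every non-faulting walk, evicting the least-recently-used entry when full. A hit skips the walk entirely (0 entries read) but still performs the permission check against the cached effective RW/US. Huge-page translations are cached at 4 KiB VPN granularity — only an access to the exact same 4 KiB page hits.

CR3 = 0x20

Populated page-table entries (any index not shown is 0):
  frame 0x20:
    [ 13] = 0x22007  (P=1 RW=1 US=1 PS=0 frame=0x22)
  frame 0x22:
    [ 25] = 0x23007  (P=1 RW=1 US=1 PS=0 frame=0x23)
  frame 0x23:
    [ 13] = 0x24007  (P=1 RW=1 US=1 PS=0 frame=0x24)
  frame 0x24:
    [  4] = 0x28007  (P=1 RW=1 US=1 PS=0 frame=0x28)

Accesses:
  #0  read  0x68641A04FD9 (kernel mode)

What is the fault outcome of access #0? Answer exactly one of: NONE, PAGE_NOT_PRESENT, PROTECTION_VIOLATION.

Trace:
#0 VA=0x68641A04FD9 (r,kernel):
  L0: frame=0x20 idx=13 entry=0x22007 [P=1 RW=1 US=1 PS=0]
  L1: frame=0x22 idx=25 entry=0x23007 [P=1 RW=1 US=1 PS=0]
  L2: frame=0x23 idx=13 entry=0x24007 [P=1 RW=1 US=1 PS=0]
  L3: frame=0x24 idx=4 entry=0x28007 [P=1 RW=1 US=1 PS=0]
  ⇒ phys 0x28FD9  [4 reads]

Access #0 fault: NONE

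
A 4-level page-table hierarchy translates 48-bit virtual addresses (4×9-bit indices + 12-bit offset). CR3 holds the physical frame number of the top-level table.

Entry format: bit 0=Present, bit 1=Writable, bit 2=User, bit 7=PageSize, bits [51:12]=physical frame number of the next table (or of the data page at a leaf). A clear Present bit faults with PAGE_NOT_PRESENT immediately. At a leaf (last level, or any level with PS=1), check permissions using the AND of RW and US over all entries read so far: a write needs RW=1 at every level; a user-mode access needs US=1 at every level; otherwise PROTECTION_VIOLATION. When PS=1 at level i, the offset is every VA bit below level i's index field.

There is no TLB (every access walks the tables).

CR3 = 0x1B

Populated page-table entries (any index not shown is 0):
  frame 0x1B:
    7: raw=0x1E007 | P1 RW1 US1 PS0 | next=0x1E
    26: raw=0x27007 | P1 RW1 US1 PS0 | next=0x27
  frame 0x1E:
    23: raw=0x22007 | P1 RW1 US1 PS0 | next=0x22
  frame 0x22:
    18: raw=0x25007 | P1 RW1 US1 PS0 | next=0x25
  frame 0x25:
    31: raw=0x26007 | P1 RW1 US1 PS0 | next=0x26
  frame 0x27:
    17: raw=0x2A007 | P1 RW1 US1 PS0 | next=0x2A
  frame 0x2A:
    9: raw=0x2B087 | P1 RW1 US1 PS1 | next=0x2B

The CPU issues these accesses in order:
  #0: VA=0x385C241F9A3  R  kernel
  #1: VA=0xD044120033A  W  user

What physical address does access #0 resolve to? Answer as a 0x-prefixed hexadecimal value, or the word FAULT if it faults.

Per-access translation:
#0 VA=0x385C241F9A3 (r,kernel):
  L0: frame=0x1B idx=7 entry=0x1E007 [P=1 RW=1 US=1 PS=0]
  L1: frame=0x1E idx=23 entry=0x22007 [P=1 RW=1 US=1 PS=0]
  L2: frame=0x22 idx=18 entry=0x25007 [P=1 RW=1 US=1 PS=0]
  L3: frame=0x25 idx=31 entry=0x26007 [P=1 RW=1 US=1 PS=0]
  ⇒ phys 0x269A3  [4 reads]
#1 VA=0xD044120033A (w,user):
  L0: frame=0x1B idx=26 entry=0x27007 [P=1 RW=1 US=1 PS=0]
  L1: frame=0x27 idx=17 entry=0x2A007 [P=1 RW=1 US=1 PS=0]
  L2: frame=0x2A idx=9 entry=0x2B087 [P=1 RW=1 US=1 PS=1]
  ⇒ phys 0x2B33A (huge @L2)  [3 reads]

Access #0 PA: 0x269A3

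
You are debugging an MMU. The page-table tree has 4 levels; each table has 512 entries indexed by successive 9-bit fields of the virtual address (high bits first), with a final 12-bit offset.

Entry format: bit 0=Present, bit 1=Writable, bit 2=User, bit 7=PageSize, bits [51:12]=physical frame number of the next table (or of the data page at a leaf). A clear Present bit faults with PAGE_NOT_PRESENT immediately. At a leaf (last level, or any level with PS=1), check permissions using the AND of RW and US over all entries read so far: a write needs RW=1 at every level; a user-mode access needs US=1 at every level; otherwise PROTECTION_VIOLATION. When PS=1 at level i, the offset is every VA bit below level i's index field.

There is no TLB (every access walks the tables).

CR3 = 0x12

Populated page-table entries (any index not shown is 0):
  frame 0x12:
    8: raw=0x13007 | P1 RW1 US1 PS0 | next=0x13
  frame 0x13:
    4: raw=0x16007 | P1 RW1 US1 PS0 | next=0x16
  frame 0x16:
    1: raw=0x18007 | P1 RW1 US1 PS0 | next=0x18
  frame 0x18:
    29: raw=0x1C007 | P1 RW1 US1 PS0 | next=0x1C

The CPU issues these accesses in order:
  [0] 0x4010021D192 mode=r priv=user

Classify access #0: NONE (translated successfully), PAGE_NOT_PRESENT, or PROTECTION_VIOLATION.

Per-access translation:
#0 VA=0x4010021D192 (r,user):
  lvl0: tbl 0x12, slot 8 ⇒ 0x13007 (P1/RW1/US1/PS0)
  lvl1: tbl 0x13, slot 4 ⇒ 0x16007 (P1/RW1/US1/PS0)
  lvl2: tbl 0x16, slot 1 ⇒ 0x18007 (P1/RW1/US1/PS0)
  lvl3: tbl 0x18, slot 29 ⇒ 0x1C007 (P1/RW1/US1/PS0)
  ⇒ phys 0x1C192  [4 reads]

Access #0 fault: NONE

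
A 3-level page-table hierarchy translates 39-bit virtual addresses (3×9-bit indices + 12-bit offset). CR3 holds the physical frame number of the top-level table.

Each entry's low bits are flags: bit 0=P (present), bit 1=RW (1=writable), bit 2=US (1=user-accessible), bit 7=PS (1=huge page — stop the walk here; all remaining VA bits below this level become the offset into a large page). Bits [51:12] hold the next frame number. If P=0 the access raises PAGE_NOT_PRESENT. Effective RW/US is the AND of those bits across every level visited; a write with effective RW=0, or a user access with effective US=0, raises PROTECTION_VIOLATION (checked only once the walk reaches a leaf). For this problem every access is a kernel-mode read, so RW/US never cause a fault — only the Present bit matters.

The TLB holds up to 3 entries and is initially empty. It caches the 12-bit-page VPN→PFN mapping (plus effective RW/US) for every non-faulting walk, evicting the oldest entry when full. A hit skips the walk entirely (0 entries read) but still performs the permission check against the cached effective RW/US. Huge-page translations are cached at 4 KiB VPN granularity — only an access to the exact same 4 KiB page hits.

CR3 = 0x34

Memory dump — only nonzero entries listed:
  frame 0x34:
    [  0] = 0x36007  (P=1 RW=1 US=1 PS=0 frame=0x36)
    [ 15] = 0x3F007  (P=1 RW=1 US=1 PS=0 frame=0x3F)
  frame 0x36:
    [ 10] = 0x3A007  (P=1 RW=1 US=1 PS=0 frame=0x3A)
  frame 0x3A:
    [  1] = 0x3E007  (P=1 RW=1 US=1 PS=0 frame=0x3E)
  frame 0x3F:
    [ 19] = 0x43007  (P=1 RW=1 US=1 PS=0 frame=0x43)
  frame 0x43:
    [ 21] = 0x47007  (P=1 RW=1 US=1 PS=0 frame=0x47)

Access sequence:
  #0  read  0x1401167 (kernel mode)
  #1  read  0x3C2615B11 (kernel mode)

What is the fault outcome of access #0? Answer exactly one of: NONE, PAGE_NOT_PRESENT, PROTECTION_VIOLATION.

Trace:
#0 VA=0x1401167 (r,kernel):
  lvl0: tbl 0x34, slot 0 ⇒ 0x36007 (P1/RW1/US1/PS0)
  lvl1: tbl 0x36, slot 10 ⇒ 0x3A007 (P1/RW1/US1/PS0)
  lvl2: tbl 0x3A, slot 1 ⇒ 0x3E007 (P1/RW1/US1/PS0)
  ⇒ phys 0x3E167  [3 reads]
#1 VA=0x3C2615B11 (r,kernel):
  lvl0: tbl 0x34, slot 15 ⇒ 0x3F007 (P1/RW1/US1/PS0)
  lvl1: tbl 0x3F, slot 19 ⇒ 0x43007 (P1/RW1/US1/PS0)
  lvl2: tbl 0x43, slot 21 ⇒ 0x47007 (P1/RW1/US1/PS0)
  ⇒ phys 0x47B11  [3 reads]

Access #0 fault: NONE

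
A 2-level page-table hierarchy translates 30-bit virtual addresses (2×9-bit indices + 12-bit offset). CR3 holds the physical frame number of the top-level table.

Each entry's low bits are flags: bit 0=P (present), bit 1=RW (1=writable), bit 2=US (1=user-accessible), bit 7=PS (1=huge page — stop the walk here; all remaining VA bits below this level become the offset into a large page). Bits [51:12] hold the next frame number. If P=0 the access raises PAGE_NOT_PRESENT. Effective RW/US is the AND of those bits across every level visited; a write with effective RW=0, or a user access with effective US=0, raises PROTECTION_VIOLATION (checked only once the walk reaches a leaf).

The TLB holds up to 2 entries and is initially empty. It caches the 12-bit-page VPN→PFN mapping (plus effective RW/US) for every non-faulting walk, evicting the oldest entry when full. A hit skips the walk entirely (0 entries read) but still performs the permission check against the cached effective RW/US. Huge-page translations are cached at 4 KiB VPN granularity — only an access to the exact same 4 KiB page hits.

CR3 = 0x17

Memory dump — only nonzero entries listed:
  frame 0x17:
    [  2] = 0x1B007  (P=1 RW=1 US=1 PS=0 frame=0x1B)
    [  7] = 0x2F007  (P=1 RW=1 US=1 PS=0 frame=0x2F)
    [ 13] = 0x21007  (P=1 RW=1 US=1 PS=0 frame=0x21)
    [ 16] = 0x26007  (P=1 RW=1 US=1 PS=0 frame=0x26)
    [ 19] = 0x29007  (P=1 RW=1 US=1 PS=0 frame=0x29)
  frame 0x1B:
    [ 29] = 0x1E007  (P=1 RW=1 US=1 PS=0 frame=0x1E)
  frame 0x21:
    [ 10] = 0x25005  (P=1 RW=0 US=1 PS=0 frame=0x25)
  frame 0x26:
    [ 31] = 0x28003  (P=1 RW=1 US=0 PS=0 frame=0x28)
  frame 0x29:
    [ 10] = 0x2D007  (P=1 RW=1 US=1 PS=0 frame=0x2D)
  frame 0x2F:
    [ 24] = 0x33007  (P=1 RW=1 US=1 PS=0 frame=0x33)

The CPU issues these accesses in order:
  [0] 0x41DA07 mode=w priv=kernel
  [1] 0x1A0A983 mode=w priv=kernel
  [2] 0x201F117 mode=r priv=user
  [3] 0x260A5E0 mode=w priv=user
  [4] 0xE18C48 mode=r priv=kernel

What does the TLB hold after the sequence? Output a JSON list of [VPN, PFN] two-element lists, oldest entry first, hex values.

Trace:
#0 VA=0x41DA07 (w,kernel):
  lvl0: tbl 0x17, slot 2 ⇒ 0x1B007 (P1/RW1/US1/PS0)
  lvl1: tbl 0x1B, slot 29 ⇒ 0x1E007 (P1/RW1/US1/PS0)
  ✓ 0x1EA07  — 2 lookups
#1 VA=0x1A0A983 (w,kernel):
  lvl0: tbl 0x17, slot 13 ⇒ 0x21007 (P1/RW1/US1/PS0)
  lvl1: tbl 0x21, slot 10 ⇒ 0x25005 (P1/RW0/US1/PS0)
  → PROTECTION_VIOLATION  (2 entries read)
#2 VA=0x201F117 (r,user):
  lvl0: tbl 0x17, slot 16 ⇒ 0x26007 (P1/RW1/US1/PS0)
  lvl1: tbl 0x26, slot 31 ⇒ 0x28003 (P1/RW1/US0/PS0)
  → PROTECTION_VIOLATION  (2 entries read)
#3 VA=0x260A5E0 (w,user):
  lvl0: tbl 0x17, slot 19 ⇒ 0x29007 (P1/RW1/US1/PS0)
  lvl1: tbl 0x29, slot 10 ⇒ 0x2D007 (P1/RW1/US1/PS0)
  ✓ 0x2D5E0  — 2 lookups
#4 VA=0xE18C48 (r,kernel):
  lvl0: tbl 0x17, slot 7 ⇒ 0x2F007 (P1/RW1/US1/PS0)
  lvl1: tbl 0x2F, slot 24 ⇒ 0x33007 (P1/RW1/US1/PS0)
  ✓ 0x33C48  — 2 lookups

TLB: [["0x260A", "0x2D"], ["0xE18", "0x33"]]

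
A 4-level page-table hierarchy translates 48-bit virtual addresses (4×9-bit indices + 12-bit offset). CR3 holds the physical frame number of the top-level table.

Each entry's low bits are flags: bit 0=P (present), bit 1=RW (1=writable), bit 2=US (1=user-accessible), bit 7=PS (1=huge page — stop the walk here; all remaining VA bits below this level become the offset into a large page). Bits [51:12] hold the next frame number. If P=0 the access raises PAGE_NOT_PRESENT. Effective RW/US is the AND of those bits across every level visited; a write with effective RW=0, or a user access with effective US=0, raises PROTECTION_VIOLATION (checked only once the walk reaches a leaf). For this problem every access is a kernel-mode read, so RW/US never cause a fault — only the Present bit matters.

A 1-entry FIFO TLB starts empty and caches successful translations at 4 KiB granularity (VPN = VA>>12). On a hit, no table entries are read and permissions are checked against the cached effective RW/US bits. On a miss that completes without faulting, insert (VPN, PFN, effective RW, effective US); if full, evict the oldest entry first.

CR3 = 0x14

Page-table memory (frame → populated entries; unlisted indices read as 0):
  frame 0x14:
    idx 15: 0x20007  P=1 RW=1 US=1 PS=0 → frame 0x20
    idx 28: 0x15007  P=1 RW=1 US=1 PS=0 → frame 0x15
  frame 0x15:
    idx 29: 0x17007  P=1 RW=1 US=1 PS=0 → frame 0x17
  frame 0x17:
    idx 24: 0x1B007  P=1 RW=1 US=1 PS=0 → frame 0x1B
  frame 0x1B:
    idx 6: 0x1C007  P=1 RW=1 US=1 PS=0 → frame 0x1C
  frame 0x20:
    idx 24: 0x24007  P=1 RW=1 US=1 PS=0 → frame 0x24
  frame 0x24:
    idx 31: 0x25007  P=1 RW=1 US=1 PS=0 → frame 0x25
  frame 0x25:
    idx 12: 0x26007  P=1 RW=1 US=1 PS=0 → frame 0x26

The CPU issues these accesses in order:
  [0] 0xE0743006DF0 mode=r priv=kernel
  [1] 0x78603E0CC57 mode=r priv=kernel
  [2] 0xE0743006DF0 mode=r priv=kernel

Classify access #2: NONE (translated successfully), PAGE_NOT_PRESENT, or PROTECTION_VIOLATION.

Per-access translation:
#0 VA=0xE0743006DF0 (r,kernel):
  L0 @0x14[28] → 0x15007  P=1,RW=1,US=1,PS=0
  L1 @0x15[29] → 0x17007  P=1,RW=1,US=1,PS=0
  L2 @0x17[24] → 0x1B007  P=1,RW=1,US=1,PS=0
  L3 @0x1B[6] → 0x1C007  P=1,RW=1,US=1,PS=0
  ✓ 0x1CDF0  — 4 lookups
#1 VA=0x78603E0CC57 (r,kernel):
  L0 @0x14[15] → 0x20007  P=1,RW=1,US=1,PS=0
  L1 @0x20[24] → 0x24007  P=1,RW=1,US=1,PS=0
  L2 @0x24[31] → 0x25007  P=1,RW=1,US=1,PS=0
  L3 @0x25[12] → 0x26007  P=1,RW=1,US=1,PS=0
  ✓ 0x26C57  — 4 lookups
#2 VA=0xE0743006DF0 (r,kernel):
  L0 @0x14[28] → 0x15007  P=1,RW=1,US=1,PS=0
  L1 @0x15[29] → 0x17007  P=1,RW=1,US=1,PS=0
  L2 @0x17[24] → 0x1B007  P=1,RW=1,US=1,PS=0
  L3 @0x1B[6] → 0x1C007  P=1,RW=1,US=1,PS=0
  ✓ 0x1CDF0  — 4 lookups

Access #2 fault: NONE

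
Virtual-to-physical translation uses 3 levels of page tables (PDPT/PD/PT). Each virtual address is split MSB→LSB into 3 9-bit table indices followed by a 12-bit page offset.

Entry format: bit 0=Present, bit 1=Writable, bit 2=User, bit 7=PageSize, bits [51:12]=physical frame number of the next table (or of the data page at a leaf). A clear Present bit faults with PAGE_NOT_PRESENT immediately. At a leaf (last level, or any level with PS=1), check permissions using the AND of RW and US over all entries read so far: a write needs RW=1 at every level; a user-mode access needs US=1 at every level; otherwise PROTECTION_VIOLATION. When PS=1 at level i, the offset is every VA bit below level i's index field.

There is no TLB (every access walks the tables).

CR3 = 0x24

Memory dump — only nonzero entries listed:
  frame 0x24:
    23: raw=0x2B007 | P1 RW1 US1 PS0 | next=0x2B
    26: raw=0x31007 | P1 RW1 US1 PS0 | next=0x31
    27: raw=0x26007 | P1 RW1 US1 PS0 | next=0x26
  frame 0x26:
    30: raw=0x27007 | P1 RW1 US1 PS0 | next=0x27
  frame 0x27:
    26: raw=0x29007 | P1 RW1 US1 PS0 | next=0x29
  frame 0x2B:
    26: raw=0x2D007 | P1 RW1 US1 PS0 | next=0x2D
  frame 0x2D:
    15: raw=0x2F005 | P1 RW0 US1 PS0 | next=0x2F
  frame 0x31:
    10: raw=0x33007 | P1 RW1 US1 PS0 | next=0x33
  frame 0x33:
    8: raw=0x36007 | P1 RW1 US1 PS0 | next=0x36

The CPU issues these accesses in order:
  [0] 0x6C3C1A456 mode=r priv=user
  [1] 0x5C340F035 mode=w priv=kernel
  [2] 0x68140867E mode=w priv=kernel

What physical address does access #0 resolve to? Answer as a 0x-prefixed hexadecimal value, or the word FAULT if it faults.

Trace:
#0 VA=0x6C3C1A456 (r,user):
  [0] read 0x24 idx=27: raw=0x26007 flags P=1 W=1 U=1 S=0
  [1] read 0x26 idx=30: raw=0x27007 flags P=1 W=1 U=1 S=0
  [2] read 0x27 idx=26: raw=0x29007 flags P=1 W=1 U=1 S=0
  ⇒ phys 0x29456  [3 reads]
#1 VA=0x5C340F035 (w,kernel):
  [0] read 0x24 idx=23: raw=0x2B007 flags P=1 W=1 U=1 S=0
  [1] read 0x2B idx=26: raw=0x2D007 flags P=1 W=1 U=1 S=0
  [2] read 0x2D idx=15: raw=0x2F005 flags P=1 W=0 U=1 S=0
  ⇒ fault: PROTECTION_VIOLATION  — 3 lookups
#2 VA=0x68140867E (w,kernel):
  [0] read 0x24 idx=26: raw=0x31007 flags P=1 W=1 U=1 S=0
  [1] read 0x31 idx=10: raw=0x33007 flags P=1 W=1 U=1 S=0
  [2] read 0x33 idx=8: raw=0x36007 flags P=1 W=1 U=1 S=0
  ⇒ phys 0x3667E  [3 reads]

Access #0 PA: 0x29456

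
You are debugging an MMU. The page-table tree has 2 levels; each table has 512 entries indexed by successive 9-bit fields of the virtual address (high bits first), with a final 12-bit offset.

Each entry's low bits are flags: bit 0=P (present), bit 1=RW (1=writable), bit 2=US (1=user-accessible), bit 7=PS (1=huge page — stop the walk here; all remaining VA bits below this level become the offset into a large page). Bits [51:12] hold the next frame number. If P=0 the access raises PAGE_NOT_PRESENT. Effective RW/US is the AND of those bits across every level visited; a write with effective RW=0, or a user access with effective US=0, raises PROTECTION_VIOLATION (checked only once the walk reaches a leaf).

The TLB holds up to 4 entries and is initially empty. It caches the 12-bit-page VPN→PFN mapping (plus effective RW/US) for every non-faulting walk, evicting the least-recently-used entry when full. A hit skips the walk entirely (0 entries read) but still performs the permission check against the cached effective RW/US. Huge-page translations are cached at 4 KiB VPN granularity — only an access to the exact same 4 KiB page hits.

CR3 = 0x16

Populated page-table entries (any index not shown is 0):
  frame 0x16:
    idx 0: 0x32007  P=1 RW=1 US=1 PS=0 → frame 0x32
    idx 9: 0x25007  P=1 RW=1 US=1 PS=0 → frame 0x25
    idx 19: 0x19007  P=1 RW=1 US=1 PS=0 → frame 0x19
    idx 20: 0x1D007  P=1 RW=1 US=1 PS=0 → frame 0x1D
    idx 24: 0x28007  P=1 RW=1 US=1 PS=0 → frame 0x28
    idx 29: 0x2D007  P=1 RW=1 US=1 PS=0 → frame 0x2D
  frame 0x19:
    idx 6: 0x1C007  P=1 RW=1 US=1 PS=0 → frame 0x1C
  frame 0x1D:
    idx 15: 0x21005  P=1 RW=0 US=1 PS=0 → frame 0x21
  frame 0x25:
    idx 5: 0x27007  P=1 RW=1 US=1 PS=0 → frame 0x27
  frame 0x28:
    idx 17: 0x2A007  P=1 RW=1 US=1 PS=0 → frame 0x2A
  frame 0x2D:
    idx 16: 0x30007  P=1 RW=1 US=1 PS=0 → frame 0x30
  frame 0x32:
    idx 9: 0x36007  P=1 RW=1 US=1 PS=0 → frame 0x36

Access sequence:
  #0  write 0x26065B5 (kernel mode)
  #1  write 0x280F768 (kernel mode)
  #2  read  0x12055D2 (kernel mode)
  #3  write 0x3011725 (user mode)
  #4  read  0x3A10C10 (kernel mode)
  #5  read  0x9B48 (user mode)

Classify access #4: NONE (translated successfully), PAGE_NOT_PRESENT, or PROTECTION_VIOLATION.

Trace:
#0 VA=0x26065B5 (w,kernel):
  [0] read 0x16 idx=19: raw=0x19007 flags P=1 W=1 U=1 S=0
  [1] read 0x19 idx=6: raw=0x1C007 flags P=1 W=1 U=1 S=0
  → PA=0x1C5B5  (2 entries read)
#1 VA=0x280F768 (w,kernel):
  [0] read 0x16 idx=20: raw=0x1D007 flags P=1 W=1 U=1 S=0
  [1] read 0x1D idx=15: raw=0x21005 flags P=1 W=0 U=1 S=0
  ⇒ fault: PROTECTION_VIOLATION  — 2 lookups
#2 VA=0x12055D2 (r,kernel):
  [0] read 0x16 idx=9: raw=0x25007 flags P=1 W=1 U=1 S=0
  [1] read 0x25 idx=5: raw=0x27007 flags P=1 W=1 U=1 S=0
  → PA=0x275D2  (2 entries read)
#3 VA=0x3011725 (w,user):
  [0] read 0x16 idx=24: raw=0x28007 flags P=1 W=1 U=1 S=0
  [1] read 0x28 idx=17: raw=0x2A007 flags P=1 W=1 U=1 S=0
  → PA=0x2A725  (2 entries read)
#4 VA=0x3A10C10 (r,kernel):
  [0] read 0x16 idx=29: raw=0x2D007 flags P=1 W=1 U=1 S=0
  [1] read 0x2D idx=16: raw=0x30007 flags P=1 W=1 U=1 S=0
  → PA=0x30C10  (2 entries read)
#5 VA=0x9B48 (r,user):
  [0] read 0x16 idx=0: raw=0x32007 flags P=1 W=1 U=1 S=0
  [1] read 0x32 idx=9: raw=0x36007 flags P=1 W=1 U=1 S=0
  → PA=0x36B48  (2 entries read)

Access #4 fault: NONE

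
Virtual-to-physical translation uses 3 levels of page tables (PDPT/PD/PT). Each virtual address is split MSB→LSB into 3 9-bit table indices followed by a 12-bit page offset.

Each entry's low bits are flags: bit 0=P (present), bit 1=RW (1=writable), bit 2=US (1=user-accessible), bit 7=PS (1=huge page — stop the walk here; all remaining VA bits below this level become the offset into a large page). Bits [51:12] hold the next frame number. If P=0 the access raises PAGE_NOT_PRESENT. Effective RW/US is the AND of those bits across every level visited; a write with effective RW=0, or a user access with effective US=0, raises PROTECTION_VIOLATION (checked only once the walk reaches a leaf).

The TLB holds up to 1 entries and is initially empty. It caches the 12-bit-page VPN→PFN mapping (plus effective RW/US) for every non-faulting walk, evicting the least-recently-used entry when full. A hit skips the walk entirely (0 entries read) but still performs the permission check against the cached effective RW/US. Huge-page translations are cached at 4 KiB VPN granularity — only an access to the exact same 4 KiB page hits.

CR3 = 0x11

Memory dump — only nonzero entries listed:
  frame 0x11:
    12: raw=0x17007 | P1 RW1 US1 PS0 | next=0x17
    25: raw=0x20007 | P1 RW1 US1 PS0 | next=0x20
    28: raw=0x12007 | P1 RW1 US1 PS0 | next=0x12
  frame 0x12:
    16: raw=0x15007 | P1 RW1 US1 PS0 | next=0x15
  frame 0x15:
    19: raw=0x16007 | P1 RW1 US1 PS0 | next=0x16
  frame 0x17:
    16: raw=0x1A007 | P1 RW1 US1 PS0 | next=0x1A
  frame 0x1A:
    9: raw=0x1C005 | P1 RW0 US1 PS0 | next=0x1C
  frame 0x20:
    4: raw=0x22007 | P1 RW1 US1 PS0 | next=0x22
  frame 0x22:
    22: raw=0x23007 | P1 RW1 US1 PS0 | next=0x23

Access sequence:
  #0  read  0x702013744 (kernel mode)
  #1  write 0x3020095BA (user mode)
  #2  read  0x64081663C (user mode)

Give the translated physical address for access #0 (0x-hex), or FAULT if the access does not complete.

Trace:
#0 VA=0x702013744 (r,kernel):
  lvl0: tbl 0x11, slot 28 ⇒ 0x12007 (P1/RW1/US1/PS0)
  lvl1: tbl 0x12, slot 16 ⇒ 0x15007 (P1/RW1/US1/PS0)
  lvl2: tbl 0x15, slot 19 ⇒ 0x16007 (P1/RW1/US1/PS0)
  → PA=0x16744  (3 entries read)
#1 VA=0x3020095BA (w,user):
  lvl0: tbl 0x11, slot 12 ⇒ 0x17007 (P1/RW1/US1/PS0)
  lvl1: tbl 0x17, slot 16 ⇒ 0x1A007 (P1/RW1/US1/PS0)
  lvl2: tbl 0x1A, slot 9 ⇒ 0x1C005 (P1/RW0/US1/PS0)
  → PROTECTION_VIOLATION  (3 entries read)
#2 VA=0x64081663C (r,user):
  lvl0: tbl 0x11, slot 25 ⇒ 0x20007 (P1/RW1/US1/PS0)
  lvl1: tbl 0x20, slot 4 ⇒ 0x22007 (P1/RW1/US1/PS0)
  lvl2: tbl 0x22, slot 22 ⇒ 0x23007 (P1/RW1/US1/PS0)
  → PA=0x2363C  (3 entries read)

Access #0 PA: 0x16744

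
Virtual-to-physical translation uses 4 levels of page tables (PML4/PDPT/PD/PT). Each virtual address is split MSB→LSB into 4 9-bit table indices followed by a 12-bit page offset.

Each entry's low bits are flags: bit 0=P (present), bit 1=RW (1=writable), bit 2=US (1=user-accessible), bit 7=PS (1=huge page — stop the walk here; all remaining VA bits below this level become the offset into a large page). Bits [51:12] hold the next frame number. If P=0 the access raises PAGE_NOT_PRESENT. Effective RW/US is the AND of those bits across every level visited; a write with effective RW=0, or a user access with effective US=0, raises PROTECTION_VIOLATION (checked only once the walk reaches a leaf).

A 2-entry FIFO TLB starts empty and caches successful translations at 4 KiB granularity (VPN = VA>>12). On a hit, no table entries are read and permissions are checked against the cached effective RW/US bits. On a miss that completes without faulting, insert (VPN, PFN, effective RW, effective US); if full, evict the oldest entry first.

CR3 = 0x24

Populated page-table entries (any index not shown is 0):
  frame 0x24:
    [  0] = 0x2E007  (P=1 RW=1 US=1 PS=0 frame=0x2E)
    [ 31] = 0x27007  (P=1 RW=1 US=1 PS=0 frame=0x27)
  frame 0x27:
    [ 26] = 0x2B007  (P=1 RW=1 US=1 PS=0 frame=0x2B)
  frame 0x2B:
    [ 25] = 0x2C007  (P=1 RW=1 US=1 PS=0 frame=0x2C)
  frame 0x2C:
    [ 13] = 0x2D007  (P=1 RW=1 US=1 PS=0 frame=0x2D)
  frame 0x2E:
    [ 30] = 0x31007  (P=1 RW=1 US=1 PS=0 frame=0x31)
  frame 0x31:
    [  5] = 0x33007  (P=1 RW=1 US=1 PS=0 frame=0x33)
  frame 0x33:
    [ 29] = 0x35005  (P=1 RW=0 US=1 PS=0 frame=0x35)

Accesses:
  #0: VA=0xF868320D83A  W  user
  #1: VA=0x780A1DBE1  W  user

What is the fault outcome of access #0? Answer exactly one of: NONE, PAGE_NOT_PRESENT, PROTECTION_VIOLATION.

Trace:
#0 VA=0xF868320D83A (w,user):
  lvl0: tbl 0x24, slot 31 ⇒ 0x27007 (P1/RW1/US1/PS0)
  lvl1: tbl 0x27, slot 26 ⇒ 0x2B007 (P1/RW1/US1/PS0)
  lvl2: tbl 0x2B, slot 25 ⇒ 0x2C007 (P1/RW1/US1/PS0)
  lvl3: tbl 0x2C, slot 13 ⇒ 0x2D007 (P1/RW1/US1/PS0)
  ⇒ phys 0x2D83A  [4 reads]
#1 VA=0x780A1DBE1 (w,user):
  lvl0: tbl 0x24, slot 0 ⇒ 0x2E007 (P1/RW1/US1/PS0)
  lvl1: tbl 0x2E, slot 30 ⇒ 0x31007 (P1/RW1/US1/PS0)
  lvl2: tbl 0x31, slot 5 ⇒ 0x33007 (P1/RW1/US1/PS0)
  lvl3: tbl 0x33, slot 29 ⇒ 0x35005 (P1/RW0/US1/PS0)
  → PROTECTION_VIOLATION  (4 entries read)

Access #0 fault: NONE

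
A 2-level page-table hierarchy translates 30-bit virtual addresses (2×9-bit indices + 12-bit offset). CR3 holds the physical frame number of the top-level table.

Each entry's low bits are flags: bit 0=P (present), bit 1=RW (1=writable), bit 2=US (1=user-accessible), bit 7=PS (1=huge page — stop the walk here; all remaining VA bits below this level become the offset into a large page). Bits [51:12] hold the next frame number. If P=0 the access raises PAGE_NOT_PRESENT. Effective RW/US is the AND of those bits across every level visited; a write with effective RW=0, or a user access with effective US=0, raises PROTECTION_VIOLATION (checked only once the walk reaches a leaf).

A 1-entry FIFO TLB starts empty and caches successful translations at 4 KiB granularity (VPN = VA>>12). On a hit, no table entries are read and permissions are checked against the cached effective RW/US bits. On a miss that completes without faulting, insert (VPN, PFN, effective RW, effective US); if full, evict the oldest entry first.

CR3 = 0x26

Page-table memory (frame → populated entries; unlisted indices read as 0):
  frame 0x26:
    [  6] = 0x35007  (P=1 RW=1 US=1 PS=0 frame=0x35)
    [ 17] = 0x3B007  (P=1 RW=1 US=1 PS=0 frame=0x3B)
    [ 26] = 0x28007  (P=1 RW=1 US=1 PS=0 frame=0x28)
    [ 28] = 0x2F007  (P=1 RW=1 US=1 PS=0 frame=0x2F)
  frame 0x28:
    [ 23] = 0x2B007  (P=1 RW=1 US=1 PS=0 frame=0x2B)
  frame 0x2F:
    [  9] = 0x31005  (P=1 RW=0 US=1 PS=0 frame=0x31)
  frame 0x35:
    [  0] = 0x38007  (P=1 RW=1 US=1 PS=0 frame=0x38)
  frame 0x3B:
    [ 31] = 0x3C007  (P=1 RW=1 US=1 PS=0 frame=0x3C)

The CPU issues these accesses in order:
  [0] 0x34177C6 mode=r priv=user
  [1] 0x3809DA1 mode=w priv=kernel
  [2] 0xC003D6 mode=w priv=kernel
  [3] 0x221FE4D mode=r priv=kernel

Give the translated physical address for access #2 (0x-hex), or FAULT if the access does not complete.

Per-access translation:
#0 VA=0x34177C6 (r,user):
  L0: frame=0x26 idx=26 entry=0x28007 [P=1 RW=1 US=1 PS=0]
  L1: frame=0x28 idx=23 entry=0x2B007 [P=1 RW=1 US=1 PS=0]
  ✓ 0x2B7C6  — 2 lookups
#1 VA=0x3809DA1 (w,kernel):
  L0: frame=0x26 idx=28 entry=0x2F007 [P=1 RW=1 US=1 PS=0]
  L1: frame=0x2F idx=9 entry=0x31005 [P=1 RW=0 US=1 PS=0]
  → PROTECTION_VIOLATION  (2 entries read)
#2 VA=0xC003D6 (w,kernel):
  L0: frame=0x26 idx=6 entry=0x35007 [P=1 RW=1 US=1 PS=0]
  L1: frame=0x35 idx=0 entry=0x38007 [P=1 RW=1 US=1 PS=0]
  ✓ 0x383D6  — 2 lookups
#3 VA=0x221FE4D (r,kernel):
  L0: frame=0x26 idx=17 entry=0x3B007 [P=1 RW=1 US=1 PS=0]
  L1: frame=0x3B idx=31 entry=0x3C007 [P=1 RW=1 US=1 PS=0]
  ✓ 0x3CE4D  — 2 lookups

Access #2 PA: 0x383D6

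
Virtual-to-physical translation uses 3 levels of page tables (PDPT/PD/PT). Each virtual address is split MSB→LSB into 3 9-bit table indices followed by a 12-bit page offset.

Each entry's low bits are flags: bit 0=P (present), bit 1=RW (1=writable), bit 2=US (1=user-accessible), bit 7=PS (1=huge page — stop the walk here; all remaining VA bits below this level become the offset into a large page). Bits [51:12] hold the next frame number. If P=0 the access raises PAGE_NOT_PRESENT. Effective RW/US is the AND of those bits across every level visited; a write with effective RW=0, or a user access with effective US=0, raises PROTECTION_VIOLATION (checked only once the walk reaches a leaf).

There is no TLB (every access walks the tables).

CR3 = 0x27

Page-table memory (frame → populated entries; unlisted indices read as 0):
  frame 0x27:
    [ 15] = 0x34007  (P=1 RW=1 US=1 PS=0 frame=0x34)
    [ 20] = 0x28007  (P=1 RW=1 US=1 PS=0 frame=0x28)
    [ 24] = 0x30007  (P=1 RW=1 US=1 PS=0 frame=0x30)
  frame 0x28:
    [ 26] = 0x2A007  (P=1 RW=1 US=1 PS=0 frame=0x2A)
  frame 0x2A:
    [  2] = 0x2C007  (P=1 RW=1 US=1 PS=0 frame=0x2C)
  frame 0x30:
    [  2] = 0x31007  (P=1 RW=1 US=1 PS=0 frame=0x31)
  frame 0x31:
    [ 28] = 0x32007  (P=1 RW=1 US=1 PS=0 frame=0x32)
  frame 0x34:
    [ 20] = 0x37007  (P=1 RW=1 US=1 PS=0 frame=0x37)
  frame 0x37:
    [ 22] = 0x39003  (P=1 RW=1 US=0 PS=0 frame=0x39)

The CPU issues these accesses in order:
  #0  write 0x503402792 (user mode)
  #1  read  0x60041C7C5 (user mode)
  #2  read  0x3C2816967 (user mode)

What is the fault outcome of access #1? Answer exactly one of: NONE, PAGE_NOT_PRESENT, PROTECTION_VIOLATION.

Per-access translation:
#0 VA=0x503402792 (w,user):
  L0 @0x27[20] → 0x28007  P=1,RW=1,US=1,PS=0
  L1 @0x28[26] → 0x2A007  P=1,RW=1,US=1,PS=0
  L2 @0x2A[2] → 0x2C007  P=1,RW=1,US=1,PS=0
  → PA=0x2C792  (3 entries read)
#1 VA=0x60041C7C5 (r,user):
  L0 @0x27[24] → 0x30007  P=1,RW=1,US=1,PS=0
  L1 @0x30[2] → 0x31007  P=1,RW=1,US=1,PS=0
  L2 @0x31[28] → 0x32007  P=1,RW=1,US=1,PS=0
  → PA=0x327C5  (3 entries read)
#2 VA=0x3C2816967 (r,user):
  L0 @0x27[15] → 0x34007  P=1,RW=1,US=1,PS=0
  L1 @0x34[20] → 0x37007  P=1,RW=1,US=1,PS=0
  L2 @0x37[22] → 0x39003  P=1,RW=1,US=0,PS=0
  → PROTECTION_VIOLATION  (3 entries read)

Access #1 fault: NONE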